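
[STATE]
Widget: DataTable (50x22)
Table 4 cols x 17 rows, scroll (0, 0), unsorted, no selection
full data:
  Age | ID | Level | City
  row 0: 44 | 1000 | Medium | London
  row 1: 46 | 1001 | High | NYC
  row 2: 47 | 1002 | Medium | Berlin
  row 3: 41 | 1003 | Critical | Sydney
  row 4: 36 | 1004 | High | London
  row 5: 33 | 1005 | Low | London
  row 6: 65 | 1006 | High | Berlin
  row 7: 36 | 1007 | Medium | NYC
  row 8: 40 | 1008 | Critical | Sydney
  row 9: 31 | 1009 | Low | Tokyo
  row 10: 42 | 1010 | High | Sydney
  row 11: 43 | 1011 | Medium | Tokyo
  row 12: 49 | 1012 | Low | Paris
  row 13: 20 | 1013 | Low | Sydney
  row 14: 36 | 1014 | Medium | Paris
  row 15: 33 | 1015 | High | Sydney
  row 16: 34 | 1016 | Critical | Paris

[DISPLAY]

Age│ID  │Level   │City                            
───┼────┼────────┼──────                          
44 │1000│Medium  │London                          
46 │1001│High    │NYC                             
47 │1002│Medium  │Berlin                          
41 │1003│Critical│Sydney                          
36 │1004│High    │London                          
33 │1005│Low     │London                          
65 │1006│High    │Berlin                          
36 │1007│Medium  │NYC                             
40 │1008│Critical│Sydney                          
31 │1009│Low     │Tokyo                           
42 │1010│High    │Sydney                          
43 │1011│Medium  │Tokyo                           
49 │1012│Low     │Paris                           
20 │1013│Low     │Sydney                          
36 │1014│Medium  │Paris                           
33 │1015│High    │Sydney                          
34 │1016│Critical│Paris                           
                                                  
                                                  
                                                  


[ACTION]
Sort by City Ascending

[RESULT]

Age│ID  │Level   │City ▲                          
───┼────┼────────┼──────                          
47 │1002│Medium  │Berlin                          
65 │1006│High    │Berlin                          
44 │1000│Medium  │London                          
36 │1004│High    │London                          
33 │1005│Low     │London                          
46 │1001│High    │NYC                             
36 │1007│Medium  │NYC                             
49 │1012│Low     │Paris                           
36 │1014│Medium  │Paris                           
34 │1016│Critical│Paris                           
41 │1003│Critical│Sydney                          
40 │1008│Critical│Sydney                          
42 │1010│High    │Sydney                          
20 │1013│Low     │Sydney                          
33 │1015│High    │Sydney                          
31 │1009│Low     │Tokyo                           
43 │1011│Medium  │Tokyo                           
                                                  
                                                  
                                                  


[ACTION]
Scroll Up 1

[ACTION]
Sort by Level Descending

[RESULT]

Age│ID  │Level  ▼│City                            
───┼────┼────────┼──────                          
47 │1002│Medium  │Berlin                          
44 │1000│Medium  │London                          
36 │1007│Medium  │NYC                             
36 │1014│Medium  │Paris                           
43 │1011│Medium  │Tokyo                           
33 │1005│Low     │London                          
49 │1012│Low     │Paris                           
20 │1013│Low     │Sydney                          
31 │1009│Low     │Tokyo                           
65 │1006│High    │Berlin                          
36 │1004│High    │London                          
46 │1001│High    │NYC                             
42 │1010│High    │Sydney                          
33 │1015│High    │Sydney                          
34 │1016│Critical│Paris                           
41 │1003│Critical│Sydney                          
40 │1008│Critical│Sydney                          
                                                  
                                                  
                                                  


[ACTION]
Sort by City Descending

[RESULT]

Age│ID  │Level   │City ▼                          
───┼────┼────────┼──────                          
43 │1011│Medium  │Tokyo                           
31 │1009│Low     │Tokyo                           
20 │1013│Low     │Sydney                          
42 │1010│High    │Sydney                          
33 │1015│High    │Sydney                          
41 │1003│Critical│Sydney                          
40 │1008│Critical│Sydney                          
36 │1014│Medium  │Paris                           
49 │1012│Low     │Paris                           
34 │1016│Critical│Paris                           
36 │1007│Medium  │NYC                             
46 │1001│High    │NYC                             
44 │1000│Medium  │London                          
33 │1005│Low     │London                          
36 │1004│High    │London                          
47 │1002│Medium  │Berlin                          
65 │1006│High    │Berlin                          
                                                  
                                                  
                                                  


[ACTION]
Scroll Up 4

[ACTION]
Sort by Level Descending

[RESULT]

Age│ID  │Level  ▼│City                            
───┼────┼────────┼──────                          
43 │1011│Medium  │Tokyo                           
36 │1014│Medium  │Paris                           
36 │1007│Medium  │NYC                             
44 │1000│Medium  │London                          
47 │1002│Medium  │Berlin                          
31 │1009│Low     │Tokyo                           
20 │1013│Low     │Sydney                          
49 │1012│Low     │Paris                           
33 │1005│Low     │London                          
42 │1010│High    │Sydney                          
33 │1015│High    │Sydney                          
46 │1001│High    │NYC                             
36 │1004│High    │London                          
65 │1006│High    │Berlin                          
41 │1003│Critical│Sydney                          
40 │1008│Critical│Sydney                          
34 │1016│Critical│Paris                           
                                                  
                                                  
                                                  


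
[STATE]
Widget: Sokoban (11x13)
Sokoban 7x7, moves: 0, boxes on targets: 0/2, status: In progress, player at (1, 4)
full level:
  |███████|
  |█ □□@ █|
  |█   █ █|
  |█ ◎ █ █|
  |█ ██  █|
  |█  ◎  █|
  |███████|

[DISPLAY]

███████    
█ □□@ █    
█   █ █    
█ ◎ █ █    
█ ██  █    
█  ◎  █    
███████    
Moves: 0  0
           
           
           
           
           


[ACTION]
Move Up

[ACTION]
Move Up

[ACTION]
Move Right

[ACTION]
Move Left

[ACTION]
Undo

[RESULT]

███████    
█ □□ @█    
█   █ █    
█ ◎ █ █    
█ ██  █    
█  ◎  █    
███████    
Moves: 1  0
           
           
           
           
           


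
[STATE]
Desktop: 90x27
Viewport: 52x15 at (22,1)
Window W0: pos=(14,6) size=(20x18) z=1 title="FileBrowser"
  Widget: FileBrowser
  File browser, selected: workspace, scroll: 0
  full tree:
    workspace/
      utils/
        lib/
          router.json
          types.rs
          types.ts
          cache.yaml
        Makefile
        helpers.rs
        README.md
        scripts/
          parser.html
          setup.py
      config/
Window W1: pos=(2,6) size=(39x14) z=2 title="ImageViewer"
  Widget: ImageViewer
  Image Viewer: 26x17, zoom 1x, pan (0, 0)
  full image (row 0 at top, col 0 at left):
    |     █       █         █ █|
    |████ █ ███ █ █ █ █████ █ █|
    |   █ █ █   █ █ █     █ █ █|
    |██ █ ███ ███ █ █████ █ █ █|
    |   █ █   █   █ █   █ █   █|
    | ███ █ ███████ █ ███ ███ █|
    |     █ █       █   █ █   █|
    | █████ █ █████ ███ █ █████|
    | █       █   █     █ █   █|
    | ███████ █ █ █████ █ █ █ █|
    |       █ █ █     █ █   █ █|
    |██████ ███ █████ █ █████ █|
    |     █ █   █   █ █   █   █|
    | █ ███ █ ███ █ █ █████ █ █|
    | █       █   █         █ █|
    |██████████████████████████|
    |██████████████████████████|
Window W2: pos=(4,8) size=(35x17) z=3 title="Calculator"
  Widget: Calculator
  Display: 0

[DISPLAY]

                                                    
                                                    
                                                    
                                                    
                                                    
━━━━━━━━━━━━━━━━━━┓                                 
                  ┃                                 
━━━━━━━━━━━━━━━━┓─┨                                 
                ┃ ┃                                 
────────────────┨ ┃                                 
               0┃ ┃                                 
                ┃ ┃                                 
                ┃ ┃                                 
                ┃ ┃                                 
                ┃ ┃                                 


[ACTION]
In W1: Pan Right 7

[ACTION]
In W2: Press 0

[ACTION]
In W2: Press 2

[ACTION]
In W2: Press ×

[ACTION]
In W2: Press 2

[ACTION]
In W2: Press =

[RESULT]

                                                    
                                                    
                                                    
                                                    
                                                    
━━━━━━━━━━━━━━━━━━┓                                 
                  ┃                                 
━━━━━━━━━━━━━━━━┓─┨                                 
                ┃ ┃                                 
────────────────┨ ┃                                 
               4┃ ┃                                 
                ┃ ┃                                 
                ┃ ┃                                 
                ┃ ┃                                 
                ┃ ┃                                 


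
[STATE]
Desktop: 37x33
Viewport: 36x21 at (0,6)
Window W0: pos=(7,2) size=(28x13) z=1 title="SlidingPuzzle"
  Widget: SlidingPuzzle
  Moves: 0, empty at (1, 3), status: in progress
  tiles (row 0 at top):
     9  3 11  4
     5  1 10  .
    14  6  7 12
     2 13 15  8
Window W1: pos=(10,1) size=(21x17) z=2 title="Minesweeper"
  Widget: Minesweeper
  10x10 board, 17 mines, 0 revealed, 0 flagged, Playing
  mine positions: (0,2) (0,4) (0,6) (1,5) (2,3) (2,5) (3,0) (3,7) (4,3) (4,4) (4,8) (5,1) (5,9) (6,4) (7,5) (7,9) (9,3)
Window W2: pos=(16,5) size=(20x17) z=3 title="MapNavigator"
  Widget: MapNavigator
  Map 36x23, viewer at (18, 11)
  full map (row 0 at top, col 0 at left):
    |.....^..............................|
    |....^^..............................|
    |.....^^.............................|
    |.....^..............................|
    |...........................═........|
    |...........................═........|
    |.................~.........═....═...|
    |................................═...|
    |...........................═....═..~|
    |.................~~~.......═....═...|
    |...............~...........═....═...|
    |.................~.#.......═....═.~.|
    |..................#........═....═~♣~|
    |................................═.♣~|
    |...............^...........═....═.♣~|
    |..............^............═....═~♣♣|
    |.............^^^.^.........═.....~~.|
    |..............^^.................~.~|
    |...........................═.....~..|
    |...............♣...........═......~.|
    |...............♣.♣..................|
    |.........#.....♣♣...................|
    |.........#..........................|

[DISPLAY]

       ┃│ ┃■■■■■┃ MapNavigator     ┃
       ┃├─┃■■■■■┠──────────────────┨
       ┃│ ┃■■■■■┃..................┃
       ┃├─┃■■■■■┃........~.........┃
       ┃│ ┃■■■■■┃..................┃
       ┃├─┃■■■■■┃..................┃
       ┃│ ┃■■■■■┃........~~~.......┃
       ┃└─┃■■■■■┃......~...........┃
       ┗━━┃     ┃........~@#.......┃
          ┃     ┃.........#........┃
          ┃     ┃..................┃
          ┗━━━━━┃......^...........┃
                ┃.....^............┃
                ┃....^^^.^.........┃
                ┃.....^^...........┃
                ┗━━━━━━━━━━━━━━━━━━┛
                                    
                                    
                                    
                                    
                                    


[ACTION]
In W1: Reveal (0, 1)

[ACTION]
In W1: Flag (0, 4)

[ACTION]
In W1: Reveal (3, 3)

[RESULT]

       ┃│ ┃■■■■■┃ MapNavigator     ┃
       ┃├─┃■■■3■┠──────────────────┨
       ┃│ ┃■■■■■┃..................┃
       ┃├─┃■■■■■┃........~.........┃
       ┃│ ┃■■■■■┃..................┃
       ┃├─┃■■■■■┃..................┃
       ┃│ ┃■■■■■┃........~~~.......┃
       ┃└─┃■■■■■┃......~...........┃
       ┗━━┃     ┃........~@#.......┃
          ┃     ┃.........#........┃
          ┃     ┃..................┃
          ┗━━━━━┃......^...........┃
                ┃.....^............┃
                ┃....^^^.^.........┃
                ┃.....^^...........┃
                ┗━━━━━━━━━━━━━━━━━━┛
                                    
                                    
                                    
                                    
                                    


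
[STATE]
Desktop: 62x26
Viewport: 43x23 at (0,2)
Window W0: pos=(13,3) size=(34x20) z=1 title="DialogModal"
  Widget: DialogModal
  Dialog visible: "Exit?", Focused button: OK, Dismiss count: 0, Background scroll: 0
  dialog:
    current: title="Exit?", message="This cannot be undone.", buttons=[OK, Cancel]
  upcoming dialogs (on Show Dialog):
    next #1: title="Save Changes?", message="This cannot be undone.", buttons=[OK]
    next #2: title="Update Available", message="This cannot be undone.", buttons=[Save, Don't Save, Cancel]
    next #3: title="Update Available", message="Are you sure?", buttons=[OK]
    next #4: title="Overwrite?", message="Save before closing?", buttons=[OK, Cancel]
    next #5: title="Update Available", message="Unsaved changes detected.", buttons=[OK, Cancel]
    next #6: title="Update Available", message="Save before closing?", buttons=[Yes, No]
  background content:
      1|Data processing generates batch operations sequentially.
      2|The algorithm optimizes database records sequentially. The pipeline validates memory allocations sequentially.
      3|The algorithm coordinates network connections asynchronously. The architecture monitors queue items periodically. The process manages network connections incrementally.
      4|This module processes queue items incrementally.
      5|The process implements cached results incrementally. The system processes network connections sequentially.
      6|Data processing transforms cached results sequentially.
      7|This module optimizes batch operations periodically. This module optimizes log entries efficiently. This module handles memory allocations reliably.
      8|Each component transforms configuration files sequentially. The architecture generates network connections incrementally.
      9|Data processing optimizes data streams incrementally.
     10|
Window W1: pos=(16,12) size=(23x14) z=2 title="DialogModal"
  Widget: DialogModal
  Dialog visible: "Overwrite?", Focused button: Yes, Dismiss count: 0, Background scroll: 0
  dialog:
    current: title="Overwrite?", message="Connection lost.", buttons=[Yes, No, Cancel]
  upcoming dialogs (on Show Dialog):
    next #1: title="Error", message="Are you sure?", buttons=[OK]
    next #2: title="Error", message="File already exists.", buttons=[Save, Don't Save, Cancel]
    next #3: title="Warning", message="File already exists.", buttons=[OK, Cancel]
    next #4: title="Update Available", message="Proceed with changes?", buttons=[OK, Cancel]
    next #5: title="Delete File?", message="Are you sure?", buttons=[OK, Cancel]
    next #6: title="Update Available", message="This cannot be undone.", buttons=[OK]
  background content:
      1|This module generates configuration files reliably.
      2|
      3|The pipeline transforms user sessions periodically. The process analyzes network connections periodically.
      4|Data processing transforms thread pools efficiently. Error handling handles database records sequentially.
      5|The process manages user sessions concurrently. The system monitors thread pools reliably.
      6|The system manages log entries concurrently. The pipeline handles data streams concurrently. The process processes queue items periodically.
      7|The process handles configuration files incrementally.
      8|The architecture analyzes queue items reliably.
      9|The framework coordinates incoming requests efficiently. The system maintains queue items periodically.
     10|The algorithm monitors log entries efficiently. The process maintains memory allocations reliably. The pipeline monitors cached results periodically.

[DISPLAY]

                                           
             ┏━━━━━━━━━━━━━━━━━━━━━━━━━━━━━
             ┃ DialogModal                 
             ┠─────────────────────────────
             ┃Data processing generates bat
             ┃The algorithm optimizes datab
             ┃The algorithm coordinates net
             ┃This module processes queue i
             ┃The process implements cached
             ┃Dat┌────────────────────────┐
             ┃Th┏━━━━━━━━━━━━━━━━━━━━━┓   │
             ┃Ea┃ DialogModal         ┃e. │
             ┃Da┠─────────────────────┨   │
             ┃  ┃This module generates┃───┘
             ┃  ┃                     ┃    
             ┃  ┃Th┌───────────────┐or┃    
             ┃  ┃Da│   Overwrite?  │ns┃    
             ┃  ┃Th│Connection lost│ u┃    
             ┃  ┃Th│[Yes]  No   Can│lo┃    
             ┃  ┃Th└───────────────┘ c┃    
             ┗━━┃The architecture anal┃━━━━
                ┃The framework coordin┃    
                ┃The algorithm monitor┃    


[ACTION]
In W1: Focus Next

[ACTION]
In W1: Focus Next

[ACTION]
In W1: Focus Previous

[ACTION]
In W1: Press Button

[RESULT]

                                           
             ┏━━━━━━━━━━━━━━━━━━━━━━━━━━━━━
             ┃ DialogModal                 
             ┠─────────────────────────────
             ┃Data processing generates bat
             ┃The algorithm optimizes datab
             ┃The algorithm coordinates net
             ┃This module processes queue i
             ┃The process implements cached
             ┃Dat┌────────────────────────┐
             ┃Th┏━━━━━━━━━━━━━━━━━━━━━┓   │
             ┃Ea┃ DialogModal         ┃e. │
             ┃Da┠─────────────────────┨   │
             ┃  ┃This module generates┃───┘
             ┃  ┃                     ┃    
             ┃  ┃The pipeline transfor┃    
             ┃  ┃Data processing trans┃    
             ┃  ┃The process manages u┃    
             ┃  ┃The system manages lo┃    
             ┃  ┃The process handles c┃    
             ┗━━┃The architecture anal┃━━━━
                ┃The framework coordin┃    
                ┃The algorithm monitor┃    


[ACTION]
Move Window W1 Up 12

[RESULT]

                ┠─────────────────────┨    
             ┏━━┃This module generates┃━━━━
             ┃ D┃                     ┃    
             ┠──┃The pipeline transfor┃────
             ┃Da┃Data processing trans┃ bat
             ┃Th┃The process manages u┃atab
             ┃Th┃The system manages lo┃ net
             ┃Th┃The process handles c┃ue i
             ┃Th┃The architecture anal┃ched
             ┃Da┃The framework coordin┃───┐
             ┃Th┃The algorithm monitor┃   │
             ┃Ea┗━━━━━━━━━━━━━━━━━━━━━┛e. │
             ┃Dat│     [OK]  Cancel       │
             ┃   └────────────────────────┘
             ┃                             
             ┃                             
             ┃                             
             ┃                             
             ┃                             
             ┃                             
             ┗━━━━━━━━━━━━━━━━━━━━━━━━━━━━━
                                           
                                           


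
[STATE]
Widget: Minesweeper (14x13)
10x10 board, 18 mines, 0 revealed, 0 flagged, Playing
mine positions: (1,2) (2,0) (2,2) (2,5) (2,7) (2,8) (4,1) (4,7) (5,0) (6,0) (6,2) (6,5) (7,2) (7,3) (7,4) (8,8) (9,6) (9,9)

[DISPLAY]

■■■■■■■■■■    
■■■■■■■■■■    
■■■■■■■■■■    
■■■■■■■■■■    
■■■■■■■■■■    
■■■■■■■■■■    
■■■■■■■■■■    
■■■■■■■■■■    
■■■■■■■■■■    
■■■■■■■■■■    
              
              
              


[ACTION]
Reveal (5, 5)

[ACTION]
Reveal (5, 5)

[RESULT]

■■■■■■■■■■    
■■■■■■■■■■    
■■■■■■■■■■    
■■■■■■■■■■    
■■■■■■■■■■    
■■■■■1■■■■    
■■■■■■■■■■    
■■■■■■■■■■    
■■■■■■■■■■    
■■■■■■■■■■    
              
              
              


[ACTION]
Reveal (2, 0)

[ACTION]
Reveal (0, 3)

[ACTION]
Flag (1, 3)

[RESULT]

■■■■■■■■■■    
■■✹■■■■■■■    
✹■✹■■✹■✹✹■    
■■■■■■■■■■    
■✹■■■■■✹■■    
✹■■■■1■■■■    
✹■✹■■✹■■■■    
■■✹✹✹■■■■■    
■■■■■■■■✹■    
■■■■■■✹■■✹    
              
              
              


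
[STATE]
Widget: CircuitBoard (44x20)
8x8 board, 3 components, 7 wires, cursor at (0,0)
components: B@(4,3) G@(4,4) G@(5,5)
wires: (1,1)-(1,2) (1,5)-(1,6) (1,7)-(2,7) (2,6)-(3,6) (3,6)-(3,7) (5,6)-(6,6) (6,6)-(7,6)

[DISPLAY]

   0 1 2 3 4 5 6 7                          
0  [.]                                      
                                            
1       · ─ ·           · ─ ·   ·           
                                │           
2                           ·   ·           
                            │               
3                           · ─ ·           
                                            
4               B   G                       
                                            
5                       G   ·               
                            │               
6                           ·               
                            │               
7                           ·               
Cursor: (0,0)                               
                                            
                                            
                                            


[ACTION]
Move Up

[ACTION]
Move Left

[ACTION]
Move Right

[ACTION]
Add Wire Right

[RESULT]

   0 1 2 3 4 5 6 7                          
0      [.]─ ·                               
                                            
1       · ─ ·           · ─ ·   ·           
                                │           
2                           ·   ·           
                            │               
3                           · ─ ·           
                                            
4               B   G                       
                                            
5                       G   ·               
                            │               
6                           ·               
                            │               
7                           ·               
Cursor: (0,1)                               
                                            
                                            
                                            


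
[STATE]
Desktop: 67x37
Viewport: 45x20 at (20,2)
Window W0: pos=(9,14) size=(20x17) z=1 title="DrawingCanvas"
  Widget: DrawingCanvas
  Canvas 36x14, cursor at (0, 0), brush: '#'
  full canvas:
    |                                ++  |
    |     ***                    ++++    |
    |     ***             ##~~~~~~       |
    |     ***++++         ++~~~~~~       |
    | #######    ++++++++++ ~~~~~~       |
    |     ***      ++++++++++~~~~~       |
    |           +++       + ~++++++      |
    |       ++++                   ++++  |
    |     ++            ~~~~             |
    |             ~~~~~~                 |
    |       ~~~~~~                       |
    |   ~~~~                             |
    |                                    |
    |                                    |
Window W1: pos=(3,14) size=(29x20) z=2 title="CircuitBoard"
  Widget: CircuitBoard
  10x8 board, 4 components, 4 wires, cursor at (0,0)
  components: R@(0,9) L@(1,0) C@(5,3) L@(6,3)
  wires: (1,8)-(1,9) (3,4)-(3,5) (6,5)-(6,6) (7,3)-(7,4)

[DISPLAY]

                                             
                                             
                                             
                                             
                                             
                                             
                                             
                                             
                                             
                                             
                                             
                                             
━━━━━━━━━━━┓                                 
           ┃                                 
───────────┨                                 
 7 8 9     ┃                                 
           ┃                                 
           ┃                                 
           ┃                                 
           ┃                                 


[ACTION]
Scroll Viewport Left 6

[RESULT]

                                             
                                             
                                             
                                             
                                             
                                             
                                             
                                             
                                             
                                             
                                             
                                             
━━━━━━━━━━━━━━━━━┓                           
ard              ┃                           
─────────────────┨                           
 4 5 6 7 8 9     ┃                           
                 ┃                           
                 ┃                           
                 ┃                           
                 ┃                           


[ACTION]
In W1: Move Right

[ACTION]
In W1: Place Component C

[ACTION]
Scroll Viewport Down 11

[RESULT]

                                             
━━━━━━━━━━━━━━━━━┓                           
ard              ┃                           
─────────────────┨                           
 4 5 6 7 8 9     ┃                           
                 ┃                           
                 ┃                           
                 ┃                           
                 ┃                           
                 ┃                           
                 ┃                           
          · ─ ·  ┃                           
                 ┃                           
                 ┃                           
                 ┃                           
      C          ┃                           
                 ┃                           
      L       · ─┃                           
                 ┃                           
      · ─ ·      ┃                           


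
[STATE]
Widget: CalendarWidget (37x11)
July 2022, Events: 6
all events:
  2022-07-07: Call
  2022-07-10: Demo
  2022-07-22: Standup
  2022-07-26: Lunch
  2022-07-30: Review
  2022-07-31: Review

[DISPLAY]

              July 2022              
Mo Tu We Th Fr Sa Su                 
             1  2  3                 
 4  5  6  7*  8  9 10*               
11 12 13 14 15 16 17                 
18 19 20 21 22* 23 24                
25 26* 27 28 29 30* 31*              
                                     
                                     
                                     
                                     


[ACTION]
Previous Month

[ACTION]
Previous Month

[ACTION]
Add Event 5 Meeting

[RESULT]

               May 2022              
Mo Tu We Th Fr Sa Su                 
                   1                 
 2  3  4  5*  6  7  8                
 9 10 11 12 13 14 15                 
16 17 18 19 20 21 22                 
23 24 25 26 27 28 29                 
30 31                                
                                     
                                     
                                     


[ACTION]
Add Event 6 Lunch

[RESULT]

               May 2022              
Mo Tu We Th Fr Sa Su                 
                   1                 
 2  3  4  5*  6*  7  8               
 9 10 11 12 13 14 15                 
16 17 18 19 20 21 22                 
23 24 25 26 27 28 29                 
30 31                                
                                     
                                     
                                     


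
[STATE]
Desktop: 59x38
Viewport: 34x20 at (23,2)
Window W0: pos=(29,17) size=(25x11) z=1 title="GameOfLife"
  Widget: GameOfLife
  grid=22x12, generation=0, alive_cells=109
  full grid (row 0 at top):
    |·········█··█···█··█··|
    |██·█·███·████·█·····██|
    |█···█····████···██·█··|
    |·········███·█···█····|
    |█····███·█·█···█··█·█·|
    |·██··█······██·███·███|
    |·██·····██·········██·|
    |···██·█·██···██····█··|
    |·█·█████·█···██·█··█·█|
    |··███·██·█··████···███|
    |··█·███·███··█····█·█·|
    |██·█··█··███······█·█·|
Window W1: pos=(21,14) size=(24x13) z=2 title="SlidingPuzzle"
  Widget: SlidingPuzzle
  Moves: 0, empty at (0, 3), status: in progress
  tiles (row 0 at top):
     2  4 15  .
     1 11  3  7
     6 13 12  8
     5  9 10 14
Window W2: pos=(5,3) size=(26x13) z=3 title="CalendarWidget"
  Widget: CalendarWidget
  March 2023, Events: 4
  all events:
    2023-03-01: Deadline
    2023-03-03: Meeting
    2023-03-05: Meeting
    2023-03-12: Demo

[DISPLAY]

                                  
━━━━━━━┓                          
       ┃                          
───────┨                          
       ┃                          
 Su    ┃                          
 4  5* ┃                          
 12*   ┃                          
 19    ┃                          
 26    ┃                          
       ┃                          
       ┃                          
       ┃━━━━━━━━━━━━━┓            
━━━━━━━┛uzzle        ┃            
─────────────────────┨            
────┬────┬────┬────┐ ┃━━━━━━━━┓   
  2 │  4 │ 15 │    │ ┃        ┃   
────┼────┼────┼────┤ ┃────────┨   
  1 │ 11 │  3 │  7 │ ┃        ┃   
────┼────┼────┼────┤ ┃··█···· ┃   


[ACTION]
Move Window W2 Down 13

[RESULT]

                                  
                                  
                                  
                                  
                                  
                                  
                                  
                                  
                                  
                                  
                                  
                                  
━━━━━━━━━━━━━━━━━━━━━┓            
SlidingPuzzle        ┃            
━━━━━━━┓─────────────┨            
       ┃─┬────┬────┐ ┃━━━━━━━━┓   
───────┨ │ 15 │    │ ┃        ┃   
       ┃─┼────┼────┤ ┃────────┨   
 Su    ┃ │  3 │  7 │ ┃        ┃   
 4  5* ┃─┼────┼────┤ ┃··█···· ┃   


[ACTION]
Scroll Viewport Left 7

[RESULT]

                                  
                                  
                                  
                                  
                                  
                                  
                                  
                                  
                                  
                                  
                                  
                                  
     ┏━━━━━━━━━━━━━━━━━━━━━━┓     
     ┃ SlidingPuzzle        ┃     
━━━━━━━━━━━━━━┓─────────────┨     
idget         ┃─┬────┬────┐ ┃━━━━━
──────────────┨ │ 15 │    │ ┃     
ch 2023       ┃─┼────┼────┤ ┃─────
h Fr Sa Su    ┃ │  3 │  7 │ ┃     
 2  3*  4  5* ┃─┼────┼────┤ ┃··█··


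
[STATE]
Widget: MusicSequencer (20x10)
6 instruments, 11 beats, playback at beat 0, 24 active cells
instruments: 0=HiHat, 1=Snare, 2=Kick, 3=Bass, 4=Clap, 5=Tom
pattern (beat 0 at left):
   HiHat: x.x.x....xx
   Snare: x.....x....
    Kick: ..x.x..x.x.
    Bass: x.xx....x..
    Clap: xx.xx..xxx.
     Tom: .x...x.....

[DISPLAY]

      ▼1234567890   
 HiHat█·█·█····██   
 Snare█·····█····   
  Kick··█·█··█·█·   
  Bass█·██····█··   
  Clap██·██··███·   
   Tom·█···█·····   
                    
                    
                    


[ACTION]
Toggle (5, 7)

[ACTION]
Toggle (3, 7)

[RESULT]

      ▼1234567890   
 HiHat█·█·█····██   
 Snare█·····█····   
  Kick··█·█··█·█·   
  Bass█·██···██··   
  Clap██·██··███·   
   Tom·█···█·█···   
                    
                    
                    


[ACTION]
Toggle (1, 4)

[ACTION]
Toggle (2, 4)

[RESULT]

      ▼1234567890   
 HiHat█·█·█····██   
 Snare█···█·█····   
  Kick··█····█·█·   
  Bass█·██···██··   
  Clap██·██··███·   
   Tom·█···█·█···   
                    
                    
                    


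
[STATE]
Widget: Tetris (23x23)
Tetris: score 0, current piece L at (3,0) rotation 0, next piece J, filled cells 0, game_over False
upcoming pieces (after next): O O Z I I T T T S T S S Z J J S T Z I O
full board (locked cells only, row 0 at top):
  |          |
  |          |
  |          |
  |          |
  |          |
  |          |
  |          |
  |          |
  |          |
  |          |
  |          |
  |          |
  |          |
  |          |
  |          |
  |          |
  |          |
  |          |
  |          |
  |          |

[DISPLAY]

     ▒    │Next:       
   ▒▒▒    │█           
          │███         
          │            
          │            
          │            
          │Score:      
          │0           
          │            
          │            
          │            
          │            
          │            
          │            
          │            
          │            
          │            
          │            
          │            
          │            
          │            
          │            
          │            


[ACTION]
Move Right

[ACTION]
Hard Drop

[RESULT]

   █      │Next:       
   ███    │▓▓          
          │▓▓          
          │            
          │            
          │            
          │Score:      
          │0           
          │            
          │            
          │            
          │            
          │            
          │            
          │            
          │            
          │            
          │            
      ▒   │            
    ▒▒▒   │            
          │            
          │            
          │            


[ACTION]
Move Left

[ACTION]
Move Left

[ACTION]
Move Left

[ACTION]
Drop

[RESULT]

          │Next:       
█         │▓▓          
███       │▓▓          
          │            
          │            
          │            
          │Score:      
          │0           
          │            
          │            
          │            
          │            
          │            
          │            
          │            
          │            
          │            
          │            
      ▒   │            
    ▒▒▒   │            
          │            
          │            
          │            
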